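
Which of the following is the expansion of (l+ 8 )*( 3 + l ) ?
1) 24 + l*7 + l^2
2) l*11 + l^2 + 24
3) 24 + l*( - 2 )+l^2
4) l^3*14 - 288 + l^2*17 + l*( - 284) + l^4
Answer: 2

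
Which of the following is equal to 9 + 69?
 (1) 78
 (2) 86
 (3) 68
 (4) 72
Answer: 1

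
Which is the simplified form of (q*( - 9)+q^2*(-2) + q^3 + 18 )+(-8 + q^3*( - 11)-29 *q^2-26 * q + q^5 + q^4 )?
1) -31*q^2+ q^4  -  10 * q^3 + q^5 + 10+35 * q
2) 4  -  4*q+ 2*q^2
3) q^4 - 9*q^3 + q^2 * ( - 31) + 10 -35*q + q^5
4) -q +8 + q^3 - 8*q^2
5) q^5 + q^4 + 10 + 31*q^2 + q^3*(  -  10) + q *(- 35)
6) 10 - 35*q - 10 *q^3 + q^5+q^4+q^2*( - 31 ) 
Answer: 6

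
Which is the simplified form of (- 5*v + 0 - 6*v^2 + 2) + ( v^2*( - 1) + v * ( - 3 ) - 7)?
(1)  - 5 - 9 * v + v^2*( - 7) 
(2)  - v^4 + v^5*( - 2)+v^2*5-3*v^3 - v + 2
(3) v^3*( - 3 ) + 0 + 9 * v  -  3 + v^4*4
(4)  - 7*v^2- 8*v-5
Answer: 4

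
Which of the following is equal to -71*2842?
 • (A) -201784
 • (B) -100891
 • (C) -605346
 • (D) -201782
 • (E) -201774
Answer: D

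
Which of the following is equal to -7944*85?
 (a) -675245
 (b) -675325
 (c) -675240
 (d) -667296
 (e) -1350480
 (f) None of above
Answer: c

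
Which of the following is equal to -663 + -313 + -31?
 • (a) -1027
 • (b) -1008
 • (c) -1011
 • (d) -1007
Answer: d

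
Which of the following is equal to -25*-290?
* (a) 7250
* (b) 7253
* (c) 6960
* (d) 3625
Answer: a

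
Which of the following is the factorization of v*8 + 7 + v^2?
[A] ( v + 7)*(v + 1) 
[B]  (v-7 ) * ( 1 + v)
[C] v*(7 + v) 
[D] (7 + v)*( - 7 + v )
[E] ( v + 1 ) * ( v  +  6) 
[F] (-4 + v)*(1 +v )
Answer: A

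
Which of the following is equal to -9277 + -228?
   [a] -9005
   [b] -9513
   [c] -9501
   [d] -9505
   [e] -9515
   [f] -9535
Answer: d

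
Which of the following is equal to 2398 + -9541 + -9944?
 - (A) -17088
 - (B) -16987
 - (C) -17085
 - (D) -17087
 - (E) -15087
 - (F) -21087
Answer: D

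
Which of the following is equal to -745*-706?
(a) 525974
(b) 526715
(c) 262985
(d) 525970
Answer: d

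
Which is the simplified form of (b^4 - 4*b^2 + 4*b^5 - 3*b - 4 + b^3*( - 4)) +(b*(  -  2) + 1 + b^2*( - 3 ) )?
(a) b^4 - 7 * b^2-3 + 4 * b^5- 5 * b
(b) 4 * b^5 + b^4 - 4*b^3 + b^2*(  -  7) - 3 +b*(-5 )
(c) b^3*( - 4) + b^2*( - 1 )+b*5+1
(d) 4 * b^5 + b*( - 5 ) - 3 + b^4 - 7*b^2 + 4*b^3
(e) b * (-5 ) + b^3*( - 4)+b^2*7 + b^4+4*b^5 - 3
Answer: b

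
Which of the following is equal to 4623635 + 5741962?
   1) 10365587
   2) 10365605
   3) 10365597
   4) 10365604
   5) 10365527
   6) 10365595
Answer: 3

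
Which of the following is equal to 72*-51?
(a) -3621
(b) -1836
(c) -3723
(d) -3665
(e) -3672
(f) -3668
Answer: e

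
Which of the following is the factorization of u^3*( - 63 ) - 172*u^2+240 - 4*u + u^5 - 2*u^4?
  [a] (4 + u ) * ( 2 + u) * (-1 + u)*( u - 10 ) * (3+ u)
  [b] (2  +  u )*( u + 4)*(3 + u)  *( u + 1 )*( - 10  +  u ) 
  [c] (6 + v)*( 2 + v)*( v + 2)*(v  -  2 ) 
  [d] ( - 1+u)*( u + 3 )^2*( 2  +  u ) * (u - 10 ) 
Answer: a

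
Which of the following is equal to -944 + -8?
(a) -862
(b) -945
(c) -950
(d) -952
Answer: d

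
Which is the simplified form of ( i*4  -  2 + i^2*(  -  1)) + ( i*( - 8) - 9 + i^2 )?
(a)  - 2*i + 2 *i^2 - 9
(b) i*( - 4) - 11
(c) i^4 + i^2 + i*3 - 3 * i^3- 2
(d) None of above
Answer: b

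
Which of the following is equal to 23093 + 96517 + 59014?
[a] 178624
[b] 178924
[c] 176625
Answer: a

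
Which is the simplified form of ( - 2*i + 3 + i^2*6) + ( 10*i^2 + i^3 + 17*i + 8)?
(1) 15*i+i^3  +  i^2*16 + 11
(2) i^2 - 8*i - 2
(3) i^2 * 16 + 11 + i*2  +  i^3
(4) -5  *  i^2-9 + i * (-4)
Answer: 1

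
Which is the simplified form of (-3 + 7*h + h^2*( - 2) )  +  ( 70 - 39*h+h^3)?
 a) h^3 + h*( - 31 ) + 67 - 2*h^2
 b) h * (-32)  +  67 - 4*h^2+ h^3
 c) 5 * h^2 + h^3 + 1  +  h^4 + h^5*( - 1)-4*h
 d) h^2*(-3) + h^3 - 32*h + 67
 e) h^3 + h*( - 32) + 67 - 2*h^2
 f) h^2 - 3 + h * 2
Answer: e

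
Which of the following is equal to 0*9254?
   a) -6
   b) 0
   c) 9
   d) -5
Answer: b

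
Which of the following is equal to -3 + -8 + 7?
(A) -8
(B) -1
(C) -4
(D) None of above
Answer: C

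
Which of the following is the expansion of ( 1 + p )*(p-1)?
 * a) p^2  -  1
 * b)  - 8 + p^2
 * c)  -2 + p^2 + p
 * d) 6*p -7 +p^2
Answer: a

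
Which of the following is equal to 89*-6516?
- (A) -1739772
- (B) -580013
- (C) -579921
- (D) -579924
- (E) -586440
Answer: D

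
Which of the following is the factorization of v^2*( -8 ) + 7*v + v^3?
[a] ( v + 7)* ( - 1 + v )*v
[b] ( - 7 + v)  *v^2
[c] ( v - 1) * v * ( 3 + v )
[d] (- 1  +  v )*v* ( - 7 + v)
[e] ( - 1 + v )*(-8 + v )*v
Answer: d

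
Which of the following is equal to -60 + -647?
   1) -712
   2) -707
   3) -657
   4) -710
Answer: 2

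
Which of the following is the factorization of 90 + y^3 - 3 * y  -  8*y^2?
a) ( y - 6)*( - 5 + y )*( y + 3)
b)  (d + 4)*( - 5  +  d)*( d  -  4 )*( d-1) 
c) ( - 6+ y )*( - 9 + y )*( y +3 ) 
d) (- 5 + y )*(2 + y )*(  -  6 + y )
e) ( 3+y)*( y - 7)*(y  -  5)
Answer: a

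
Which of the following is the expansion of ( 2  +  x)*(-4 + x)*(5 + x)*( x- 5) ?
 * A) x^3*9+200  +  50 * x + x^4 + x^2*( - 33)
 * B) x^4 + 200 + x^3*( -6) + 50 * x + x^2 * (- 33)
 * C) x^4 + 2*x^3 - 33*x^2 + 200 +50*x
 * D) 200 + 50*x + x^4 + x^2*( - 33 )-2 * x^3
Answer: D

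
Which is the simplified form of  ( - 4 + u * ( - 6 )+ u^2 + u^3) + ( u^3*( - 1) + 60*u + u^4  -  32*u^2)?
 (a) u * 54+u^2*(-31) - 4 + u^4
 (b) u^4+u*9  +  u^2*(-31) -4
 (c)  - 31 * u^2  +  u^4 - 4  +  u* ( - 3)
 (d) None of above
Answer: a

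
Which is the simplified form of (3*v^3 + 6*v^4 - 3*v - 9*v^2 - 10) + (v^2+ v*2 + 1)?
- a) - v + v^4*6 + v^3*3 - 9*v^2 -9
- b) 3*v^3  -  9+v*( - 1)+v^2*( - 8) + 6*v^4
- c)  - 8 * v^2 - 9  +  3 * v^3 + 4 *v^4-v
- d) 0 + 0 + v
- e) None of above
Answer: b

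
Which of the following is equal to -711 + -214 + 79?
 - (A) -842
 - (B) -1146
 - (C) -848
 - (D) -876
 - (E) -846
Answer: E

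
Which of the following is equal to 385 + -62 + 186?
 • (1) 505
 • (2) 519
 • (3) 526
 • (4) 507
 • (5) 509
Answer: 5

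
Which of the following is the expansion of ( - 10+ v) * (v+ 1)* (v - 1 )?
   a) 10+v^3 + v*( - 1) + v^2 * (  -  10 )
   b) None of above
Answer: a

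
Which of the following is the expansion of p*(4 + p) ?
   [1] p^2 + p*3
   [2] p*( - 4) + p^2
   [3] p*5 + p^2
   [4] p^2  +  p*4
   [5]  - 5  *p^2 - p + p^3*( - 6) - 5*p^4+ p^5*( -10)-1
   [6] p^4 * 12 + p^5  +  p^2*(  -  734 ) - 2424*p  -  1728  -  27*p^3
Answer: 4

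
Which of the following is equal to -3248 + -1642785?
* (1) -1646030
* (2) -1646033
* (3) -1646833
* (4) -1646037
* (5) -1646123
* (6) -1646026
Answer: 2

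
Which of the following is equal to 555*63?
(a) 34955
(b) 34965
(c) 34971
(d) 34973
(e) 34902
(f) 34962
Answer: b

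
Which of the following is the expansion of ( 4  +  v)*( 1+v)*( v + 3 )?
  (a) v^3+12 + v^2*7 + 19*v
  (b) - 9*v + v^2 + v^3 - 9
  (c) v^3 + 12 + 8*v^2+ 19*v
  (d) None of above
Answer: c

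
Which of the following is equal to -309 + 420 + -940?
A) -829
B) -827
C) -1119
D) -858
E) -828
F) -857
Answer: A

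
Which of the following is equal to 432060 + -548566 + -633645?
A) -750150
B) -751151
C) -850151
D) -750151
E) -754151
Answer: D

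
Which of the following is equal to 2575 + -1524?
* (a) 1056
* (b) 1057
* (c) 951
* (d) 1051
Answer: d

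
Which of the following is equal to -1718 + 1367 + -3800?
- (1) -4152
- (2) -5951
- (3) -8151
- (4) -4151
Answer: 4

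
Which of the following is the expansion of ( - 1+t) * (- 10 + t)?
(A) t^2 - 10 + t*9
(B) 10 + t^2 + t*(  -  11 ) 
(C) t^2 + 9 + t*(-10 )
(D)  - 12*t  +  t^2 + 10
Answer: B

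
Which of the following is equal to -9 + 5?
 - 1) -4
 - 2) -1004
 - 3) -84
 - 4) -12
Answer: 1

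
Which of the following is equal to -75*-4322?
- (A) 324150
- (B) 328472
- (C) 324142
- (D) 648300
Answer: A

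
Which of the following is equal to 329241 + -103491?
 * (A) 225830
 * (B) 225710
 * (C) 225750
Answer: C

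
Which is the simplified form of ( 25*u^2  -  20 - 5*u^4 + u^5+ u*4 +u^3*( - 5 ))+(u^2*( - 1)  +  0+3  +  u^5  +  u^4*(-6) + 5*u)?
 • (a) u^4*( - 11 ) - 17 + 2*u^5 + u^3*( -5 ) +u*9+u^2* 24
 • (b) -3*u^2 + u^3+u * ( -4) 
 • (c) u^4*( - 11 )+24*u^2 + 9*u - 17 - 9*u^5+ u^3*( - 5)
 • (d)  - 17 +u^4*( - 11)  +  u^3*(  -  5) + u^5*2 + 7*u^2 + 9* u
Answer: a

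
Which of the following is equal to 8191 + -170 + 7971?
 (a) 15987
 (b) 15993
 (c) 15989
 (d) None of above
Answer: d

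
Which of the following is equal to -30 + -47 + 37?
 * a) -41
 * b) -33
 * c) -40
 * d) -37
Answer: c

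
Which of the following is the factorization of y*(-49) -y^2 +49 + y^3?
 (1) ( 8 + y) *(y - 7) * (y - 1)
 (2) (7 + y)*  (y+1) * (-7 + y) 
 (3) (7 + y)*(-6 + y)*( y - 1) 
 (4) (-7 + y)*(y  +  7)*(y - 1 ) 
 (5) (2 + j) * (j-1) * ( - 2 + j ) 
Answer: 4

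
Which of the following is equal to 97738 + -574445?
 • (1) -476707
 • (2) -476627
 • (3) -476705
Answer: 1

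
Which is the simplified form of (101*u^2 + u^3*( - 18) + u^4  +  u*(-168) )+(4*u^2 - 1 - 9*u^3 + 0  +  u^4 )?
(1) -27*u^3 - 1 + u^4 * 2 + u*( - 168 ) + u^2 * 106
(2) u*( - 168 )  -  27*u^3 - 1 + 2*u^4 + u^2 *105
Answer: 2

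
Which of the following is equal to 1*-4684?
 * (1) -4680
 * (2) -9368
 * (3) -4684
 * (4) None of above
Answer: 3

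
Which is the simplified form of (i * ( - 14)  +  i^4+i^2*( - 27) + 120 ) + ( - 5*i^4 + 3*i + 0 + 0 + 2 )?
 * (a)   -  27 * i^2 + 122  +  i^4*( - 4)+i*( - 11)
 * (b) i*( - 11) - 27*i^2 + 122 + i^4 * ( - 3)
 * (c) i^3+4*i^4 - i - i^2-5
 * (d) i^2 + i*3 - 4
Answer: a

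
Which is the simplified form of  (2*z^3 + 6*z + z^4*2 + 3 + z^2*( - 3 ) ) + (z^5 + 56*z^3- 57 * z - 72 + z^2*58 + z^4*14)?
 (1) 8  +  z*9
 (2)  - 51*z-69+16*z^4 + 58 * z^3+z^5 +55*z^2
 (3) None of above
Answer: 2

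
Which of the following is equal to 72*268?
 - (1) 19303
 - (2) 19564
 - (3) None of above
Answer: 3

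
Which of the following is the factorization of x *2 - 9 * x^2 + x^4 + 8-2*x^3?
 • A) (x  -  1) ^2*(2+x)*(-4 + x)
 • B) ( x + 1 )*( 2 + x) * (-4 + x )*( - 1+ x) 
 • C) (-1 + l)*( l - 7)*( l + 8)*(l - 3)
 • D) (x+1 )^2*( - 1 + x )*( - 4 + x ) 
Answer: B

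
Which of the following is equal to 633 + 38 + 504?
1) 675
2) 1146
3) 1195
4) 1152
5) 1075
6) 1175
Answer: 6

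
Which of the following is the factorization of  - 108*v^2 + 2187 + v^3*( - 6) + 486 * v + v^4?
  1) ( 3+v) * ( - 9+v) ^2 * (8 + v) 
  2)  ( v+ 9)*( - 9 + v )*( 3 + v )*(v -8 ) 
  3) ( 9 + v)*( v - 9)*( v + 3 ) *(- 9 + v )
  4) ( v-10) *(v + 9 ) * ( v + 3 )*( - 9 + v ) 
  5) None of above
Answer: 3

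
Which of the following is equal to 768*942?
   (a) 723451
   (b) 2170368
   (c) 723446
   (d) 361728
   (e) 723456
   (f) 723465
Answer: e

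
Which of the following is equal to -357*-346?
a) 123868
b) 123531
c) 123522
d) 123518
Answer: c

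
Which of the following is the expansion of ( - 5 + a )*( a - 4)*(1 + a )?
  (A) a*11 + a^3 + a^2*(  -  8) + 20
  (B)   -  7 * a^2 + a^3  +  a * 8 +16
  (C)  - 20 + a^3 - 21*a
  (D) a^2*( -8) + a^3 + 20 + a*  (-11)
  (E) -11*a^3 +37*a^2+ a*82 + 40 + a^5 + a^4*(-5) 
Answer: A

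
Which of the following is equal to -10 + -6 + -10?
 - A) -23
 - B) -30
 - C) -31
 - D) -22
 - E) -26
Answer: E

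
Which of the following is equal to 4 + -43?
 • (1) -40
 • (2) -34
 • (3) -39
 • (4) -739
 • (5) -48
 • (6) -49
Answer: 3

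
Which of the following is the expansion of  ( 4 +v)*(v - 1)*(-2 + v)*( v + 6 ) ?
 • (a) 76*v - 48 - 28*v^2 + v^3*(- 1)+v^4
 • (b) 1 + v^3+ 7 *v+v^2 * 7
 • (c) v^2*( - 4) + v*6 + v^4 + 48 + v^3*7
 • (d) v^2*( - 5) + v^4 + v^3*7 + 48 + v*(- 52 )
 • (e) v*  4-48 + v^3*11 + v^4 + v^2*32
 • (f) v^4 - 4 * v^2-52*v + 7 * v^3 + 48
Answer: f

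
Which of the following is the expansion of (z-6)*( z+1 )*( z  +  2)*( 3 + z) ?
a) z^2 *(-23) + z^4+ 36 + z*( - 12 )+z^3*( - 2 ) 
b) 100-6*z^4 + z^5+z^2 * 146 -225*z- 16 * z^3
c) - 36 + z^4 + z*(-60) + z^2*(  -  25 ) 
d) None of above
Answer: c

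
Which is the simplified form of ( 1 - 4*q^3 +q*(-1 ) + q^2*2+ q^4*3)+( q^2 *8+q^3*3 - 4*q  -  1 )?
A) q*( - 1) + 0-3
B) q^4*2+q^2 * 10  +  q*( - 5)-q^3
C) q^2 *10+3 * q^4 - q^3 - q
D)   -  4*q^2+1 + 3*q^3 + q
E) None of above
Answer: E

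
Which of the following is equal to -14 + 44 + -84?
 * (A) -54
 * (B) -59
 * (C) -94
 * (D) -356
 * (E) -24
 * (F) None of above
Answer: A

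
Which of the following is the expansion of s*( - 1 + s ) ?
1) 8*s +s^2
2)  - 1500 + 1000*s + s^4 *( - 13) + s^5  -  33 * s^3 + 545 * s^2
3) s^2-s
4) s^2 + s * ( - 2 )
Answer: 3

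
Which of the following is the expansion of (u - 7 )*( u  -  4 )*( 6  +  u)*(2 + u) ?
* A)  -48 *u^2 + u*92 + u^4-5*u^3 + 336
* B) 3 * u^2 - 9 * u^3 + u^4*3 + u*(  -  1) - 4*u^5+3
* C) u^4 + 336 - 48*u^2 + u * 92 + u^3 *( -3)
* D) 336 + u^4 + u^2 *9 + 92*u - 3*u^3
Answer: C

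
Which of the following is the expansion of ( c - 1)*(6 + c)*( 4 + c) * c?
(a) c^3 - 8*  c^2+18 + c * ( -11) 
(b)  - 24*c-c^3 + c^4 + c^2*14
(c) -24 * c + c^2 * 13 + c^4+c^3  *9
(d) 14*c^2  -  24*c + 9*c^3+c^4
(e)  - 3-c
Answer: d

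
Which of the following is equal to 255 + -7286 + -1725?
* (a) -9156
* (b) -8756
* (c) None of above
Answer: b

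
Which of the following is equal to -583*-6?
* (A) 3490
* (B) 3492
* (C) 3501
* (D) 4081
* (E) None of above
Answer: E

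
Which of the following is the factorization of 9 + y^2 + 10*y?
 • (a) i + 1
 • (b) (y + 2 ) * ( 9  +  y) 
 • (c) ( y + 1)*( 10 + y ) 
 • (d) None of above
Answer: d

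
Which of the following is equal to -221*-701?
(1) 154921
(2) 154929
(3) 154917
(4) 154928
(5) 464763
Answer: 1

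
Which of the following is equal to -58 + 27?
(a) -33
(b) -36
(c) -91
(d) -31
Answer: d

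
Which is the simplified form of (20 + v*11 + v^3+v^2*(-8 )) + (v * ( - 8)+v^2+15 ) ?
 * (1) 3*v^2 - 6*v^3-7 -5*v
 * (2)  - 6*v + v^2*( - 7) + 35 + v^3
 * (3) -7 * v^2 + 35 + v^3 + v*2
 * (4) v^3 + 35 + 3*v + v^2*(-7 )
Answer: 4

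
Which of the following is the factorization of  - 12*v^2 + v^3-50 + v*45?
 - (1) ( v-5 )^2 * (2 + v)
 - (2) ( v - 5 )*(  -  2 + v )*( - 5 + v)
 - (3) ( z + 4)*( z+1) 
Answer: 2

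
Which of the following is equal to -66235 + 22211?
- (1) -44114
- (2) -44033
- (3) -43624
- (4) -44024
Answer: 4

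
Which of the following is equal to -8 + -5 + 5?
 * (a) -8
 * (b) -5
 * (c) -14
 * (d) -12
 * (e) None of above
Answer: a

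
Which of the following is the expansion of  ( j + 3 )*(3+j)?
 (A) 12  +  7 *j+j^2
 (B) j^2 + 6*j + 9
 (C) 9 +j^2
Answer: B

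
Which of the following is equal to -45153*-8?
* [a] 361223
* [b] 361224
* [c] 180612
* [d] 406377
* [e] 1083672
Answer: b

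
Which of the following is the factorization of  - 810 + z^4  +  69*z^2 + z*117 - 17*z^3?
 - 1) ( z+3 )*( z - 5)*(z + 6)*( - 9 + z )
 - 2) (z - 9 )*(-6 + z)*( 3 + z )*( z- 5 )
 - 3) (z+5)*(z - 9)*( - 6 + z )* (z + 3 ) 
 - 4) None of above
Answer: 2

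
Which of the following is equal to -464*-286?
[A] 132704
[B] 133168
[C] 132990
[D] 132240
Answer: A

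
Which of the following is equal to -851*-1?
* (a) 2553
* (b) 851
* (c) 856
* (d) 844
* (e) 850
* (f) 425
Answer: b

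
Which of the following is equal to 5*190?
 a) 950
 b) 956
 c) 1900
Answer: a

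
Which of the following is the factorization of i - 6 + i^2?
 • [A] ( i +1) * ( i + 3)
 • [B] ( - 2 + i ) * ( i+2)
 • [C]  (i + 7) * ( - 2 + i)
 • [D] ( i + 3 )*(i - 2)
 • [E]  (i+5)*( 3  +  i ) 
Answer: D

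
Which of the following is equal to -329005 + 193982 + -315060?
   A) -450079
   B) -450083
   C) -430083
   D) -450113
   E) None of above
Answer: B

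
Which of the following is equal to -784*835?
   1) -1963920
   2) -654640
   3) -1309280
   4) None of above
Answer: 2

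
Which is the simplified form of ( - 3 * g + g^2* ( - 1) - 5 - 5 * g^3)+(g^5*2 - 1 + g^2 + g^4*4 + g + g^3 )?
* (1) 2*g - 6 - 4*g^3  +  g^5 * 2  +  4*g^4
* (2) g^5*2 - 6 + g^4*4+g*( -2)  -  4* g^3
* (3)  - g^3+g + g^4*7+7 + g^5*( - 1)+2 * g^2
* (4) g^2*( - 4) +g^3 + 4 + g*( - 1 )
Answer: 2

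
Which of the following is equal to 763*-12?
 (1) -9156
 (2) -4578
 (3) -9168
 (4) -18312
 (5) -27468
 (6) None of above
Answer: 1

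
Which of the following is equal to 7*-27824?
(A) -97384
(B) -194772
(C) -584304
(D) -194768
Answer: D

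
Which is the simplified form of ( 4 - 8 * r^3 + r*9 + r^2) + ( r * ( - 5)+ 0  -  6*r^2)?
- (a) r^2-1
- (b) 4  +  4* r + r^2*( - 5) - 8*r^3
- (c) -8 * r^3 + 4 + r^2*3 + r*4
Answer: b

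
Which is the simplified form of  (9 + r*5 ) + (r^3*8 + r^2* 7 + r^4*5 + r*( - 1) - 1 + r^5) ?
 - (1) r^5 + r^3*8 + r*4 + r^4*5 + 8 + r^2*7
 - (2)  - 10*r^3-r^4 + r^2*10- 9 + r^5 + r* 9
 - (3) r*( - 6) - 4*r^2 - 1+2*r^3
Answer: 1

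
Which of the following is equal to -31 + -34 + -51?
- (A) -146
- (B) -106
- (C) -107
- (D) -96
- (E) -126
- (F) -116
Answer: F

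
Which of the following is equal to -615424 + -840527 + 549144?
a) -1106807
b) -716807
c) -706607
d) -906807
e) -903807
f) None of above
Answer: d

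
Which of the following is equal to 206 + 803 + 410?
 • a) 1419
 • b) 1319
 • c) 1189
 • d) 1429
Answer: a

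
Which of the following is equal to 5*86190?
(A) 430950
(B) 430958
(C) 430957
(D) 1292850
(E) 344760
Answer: A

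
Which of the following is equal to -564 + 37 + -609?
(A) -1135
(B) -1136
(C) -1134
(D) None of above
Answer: B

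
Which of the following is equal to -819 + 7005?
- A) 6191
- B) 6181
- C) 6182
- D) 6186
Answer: D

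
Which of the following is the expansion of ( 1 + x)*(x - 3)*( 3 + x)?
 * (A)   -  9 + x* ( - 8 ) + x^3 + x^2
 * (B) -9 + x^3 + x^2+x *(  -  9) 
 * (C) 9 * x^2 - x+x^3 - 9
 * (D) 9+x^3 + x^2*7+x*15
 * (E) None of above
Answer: B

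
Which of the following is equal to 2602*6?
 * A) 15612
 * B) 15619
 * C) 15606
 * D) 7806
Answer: A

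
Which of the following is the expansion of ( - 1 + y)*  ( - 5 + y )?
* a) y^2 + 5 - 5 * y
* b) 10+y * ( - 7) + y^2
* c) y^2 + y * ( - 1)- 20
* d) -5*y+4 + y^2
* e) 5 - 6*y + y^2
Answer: e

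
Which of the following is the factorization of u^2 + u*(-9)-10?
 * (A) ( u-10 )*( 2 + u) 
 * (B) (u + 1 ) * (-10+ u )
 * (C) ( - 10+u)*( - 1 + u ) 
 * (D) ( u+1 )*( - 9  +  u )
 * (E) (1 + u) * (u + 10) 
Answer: B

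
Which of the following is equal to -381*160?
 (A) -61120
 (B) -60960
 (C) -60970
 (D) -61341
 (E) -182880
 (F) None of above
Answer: B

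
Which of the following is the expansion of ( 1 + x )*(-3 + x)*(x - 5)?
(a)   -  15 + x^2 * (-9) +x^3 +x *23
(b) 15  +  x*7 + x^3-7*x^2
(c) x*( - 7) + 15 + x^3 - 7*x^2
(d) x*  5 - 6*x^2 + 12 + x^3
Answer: b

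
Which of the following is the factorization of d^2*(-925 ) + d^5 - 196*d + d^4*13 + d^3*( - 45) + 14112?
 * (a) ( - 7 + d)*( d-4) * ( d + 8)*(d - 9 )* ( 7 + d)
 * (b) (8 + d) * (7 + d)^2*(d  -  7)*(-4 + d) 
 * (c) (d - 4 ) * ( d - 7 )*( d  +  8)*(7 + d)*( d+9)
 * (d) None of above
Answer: c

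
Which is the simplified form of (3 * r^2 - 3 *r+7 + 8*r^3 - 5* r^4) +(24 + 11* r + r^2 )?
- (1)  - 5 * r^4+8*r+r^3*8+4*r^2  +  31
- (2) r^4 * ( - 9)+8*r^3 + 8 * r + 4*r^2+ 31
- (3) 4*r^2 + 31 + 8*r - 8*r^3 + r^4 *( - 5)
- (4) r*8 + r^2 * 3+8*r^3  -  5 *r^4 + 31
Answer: 1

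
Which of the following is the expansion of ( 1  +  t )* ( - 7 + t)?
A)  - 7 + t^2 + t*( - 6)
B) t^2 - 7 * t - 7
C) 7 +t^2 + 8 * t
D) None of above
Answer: A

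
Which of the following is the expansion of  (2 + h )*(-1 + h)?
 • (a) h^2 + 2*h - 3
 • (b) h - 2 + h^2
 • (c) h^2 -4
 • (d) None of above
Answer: b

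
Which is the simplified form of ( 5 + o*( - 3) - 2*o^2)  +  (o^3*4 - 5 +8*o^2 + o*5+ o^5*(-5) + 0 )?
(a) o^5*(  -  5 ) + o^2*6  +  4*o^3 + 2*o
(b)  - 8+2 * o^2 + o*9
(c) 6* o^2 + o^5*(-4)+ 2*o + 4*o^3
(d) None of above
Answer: a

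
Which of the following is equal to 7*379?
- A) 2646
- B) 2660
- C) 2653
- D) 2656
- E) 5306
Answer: C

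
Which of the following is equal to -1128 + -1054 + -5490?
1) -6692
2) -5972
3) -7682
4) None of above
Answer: 4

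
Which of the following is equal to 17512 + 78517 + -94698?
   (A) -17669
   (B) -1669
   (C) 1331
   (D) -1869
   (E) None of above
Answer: C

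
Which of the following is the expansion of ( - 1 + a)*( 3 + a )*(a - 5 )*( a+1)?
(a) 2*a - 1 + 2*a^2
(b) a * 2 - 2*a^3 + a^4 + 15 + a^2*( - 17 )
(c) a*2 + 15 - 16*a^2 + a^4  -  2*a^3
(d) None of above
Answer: c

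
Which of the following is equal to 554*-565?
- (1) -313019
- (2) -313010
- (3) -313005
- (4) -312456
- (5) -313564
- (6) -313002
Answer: 2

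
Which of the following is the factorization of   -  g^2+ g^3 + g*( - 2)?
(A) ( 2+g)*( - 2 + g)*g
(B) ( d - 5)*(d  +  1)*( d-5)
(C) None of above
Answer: C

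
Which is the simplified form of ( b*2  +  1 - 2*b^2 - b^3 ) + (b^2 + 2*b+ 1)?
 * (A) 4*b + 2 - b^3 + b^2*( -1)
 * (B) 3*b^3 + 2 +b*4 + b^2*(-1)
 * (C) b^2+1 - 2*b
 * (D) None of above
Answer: A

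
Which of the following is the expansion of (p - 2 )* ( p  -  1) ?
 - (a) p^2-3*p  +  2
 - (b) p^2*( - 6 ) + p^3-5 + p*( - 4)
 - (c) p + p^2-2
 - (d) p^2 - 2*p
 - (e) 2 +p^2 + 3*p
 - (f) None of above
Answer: a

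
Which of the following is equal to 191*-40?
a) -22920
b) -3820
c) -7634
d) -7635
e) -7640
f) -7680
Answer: e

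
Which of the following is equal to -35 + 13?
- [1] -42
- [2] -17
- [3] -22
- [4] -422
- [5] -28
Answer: 3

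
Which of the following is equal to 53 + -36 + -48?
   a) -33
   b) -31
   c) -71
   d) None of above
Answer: b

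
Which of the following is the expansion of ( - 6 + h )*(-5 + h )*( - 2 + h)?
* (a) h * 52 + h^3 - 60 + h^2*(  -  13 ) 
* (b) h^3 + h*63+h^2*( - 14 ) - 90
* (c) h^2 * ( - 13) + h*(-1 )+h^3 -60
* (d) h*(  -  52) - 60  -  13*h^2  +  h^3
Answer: a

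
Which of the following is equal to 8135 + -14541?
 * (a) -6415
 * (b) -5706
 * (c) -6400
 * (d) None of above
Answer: d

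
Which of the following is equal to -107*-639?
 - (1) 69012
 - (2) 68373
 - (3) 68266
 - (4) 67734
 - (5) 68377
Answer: 2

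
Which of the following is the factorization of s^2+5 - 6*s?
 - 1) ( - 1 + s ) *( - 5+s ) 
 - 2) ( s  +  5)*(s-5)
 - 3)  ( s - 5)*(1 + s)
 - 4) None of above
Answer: 1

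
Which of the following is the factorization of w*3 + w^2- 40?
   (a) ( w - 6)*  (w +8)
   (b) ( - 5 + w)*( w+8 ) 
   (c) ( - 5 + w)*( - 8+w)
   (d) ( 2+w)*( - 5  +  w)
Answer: b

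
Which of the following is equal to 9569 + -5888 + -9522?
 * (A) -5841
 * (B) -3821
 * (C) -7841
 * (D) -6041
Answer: A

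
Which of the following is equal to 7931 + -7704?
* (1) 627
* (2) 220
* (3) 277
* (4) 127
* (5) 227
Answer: 5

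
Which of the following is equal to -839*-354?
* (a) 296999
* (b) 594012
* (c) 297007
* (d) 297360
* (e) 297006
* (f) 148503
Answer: e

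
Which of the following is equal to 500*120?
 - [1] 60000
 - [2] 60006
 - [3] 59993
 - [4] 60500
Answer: 1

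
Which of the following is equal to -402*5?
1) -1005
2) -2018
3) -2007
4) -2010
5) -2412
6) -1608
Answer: 4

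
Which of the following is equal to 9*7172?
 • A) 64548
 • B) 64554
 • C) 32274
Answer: A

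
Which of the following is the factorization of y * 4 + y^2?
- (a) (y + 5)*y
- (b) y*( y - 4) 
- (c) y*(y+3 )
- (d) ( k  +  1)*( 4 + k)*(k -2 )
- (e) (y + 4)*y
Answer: e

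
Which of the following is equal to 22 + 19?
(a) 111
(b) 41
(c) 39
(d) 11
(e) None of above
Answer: b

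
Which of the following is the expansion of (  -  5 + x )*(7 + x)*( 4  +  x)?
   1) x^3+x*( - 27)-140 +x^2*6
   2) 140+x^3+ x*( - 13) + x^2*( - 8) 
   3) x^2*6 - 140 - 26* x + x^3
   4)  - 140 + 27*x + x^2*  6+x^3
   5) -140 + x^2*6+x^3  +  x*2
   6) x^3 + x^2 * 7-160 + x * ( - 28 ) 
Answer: 1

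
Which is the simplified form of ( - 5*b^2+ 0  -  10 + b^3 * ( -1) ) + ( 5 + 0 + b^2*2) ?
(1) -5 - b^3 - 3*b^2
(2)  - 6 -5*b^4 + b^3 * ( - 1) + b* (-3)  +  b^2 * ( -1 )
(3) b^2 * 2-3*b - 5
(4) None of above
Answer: 1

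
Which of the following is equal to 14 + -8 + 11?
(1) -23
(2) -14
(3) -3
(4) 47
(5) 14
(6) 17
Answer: 6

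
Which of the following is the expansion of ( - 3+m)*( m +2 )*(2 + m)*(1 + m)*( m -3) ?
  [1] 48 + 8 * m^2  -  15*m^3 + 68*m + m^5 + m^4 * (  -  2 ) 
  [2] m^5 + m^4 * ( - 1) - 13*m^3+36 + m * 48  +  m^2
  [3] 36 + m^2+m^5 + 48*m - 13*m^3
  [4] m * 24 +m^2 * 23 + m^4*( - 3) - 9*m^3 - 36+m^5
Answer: 2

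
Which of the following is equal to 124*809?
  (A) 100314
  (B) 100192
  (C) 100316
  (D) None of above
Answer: C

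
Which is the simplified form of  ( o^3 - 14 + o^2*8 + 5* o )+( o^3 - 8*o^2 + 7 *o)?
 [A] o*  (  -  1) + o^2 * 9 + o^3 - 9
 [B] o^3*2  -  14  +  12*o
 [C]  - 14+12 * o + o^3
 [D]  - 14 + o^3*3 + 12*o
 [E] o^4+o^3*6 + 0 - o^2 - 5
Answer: B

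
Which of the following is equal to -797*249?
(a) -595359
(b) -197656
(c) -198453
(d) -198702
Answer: c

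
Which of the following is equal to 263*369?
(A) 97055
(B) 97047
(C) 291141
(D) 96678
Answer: B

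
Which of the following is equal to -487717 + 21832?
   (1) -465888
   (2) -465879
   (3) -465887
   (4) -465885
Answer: 4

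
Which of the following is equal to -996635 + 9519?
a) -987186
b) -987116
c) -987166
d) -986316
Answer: b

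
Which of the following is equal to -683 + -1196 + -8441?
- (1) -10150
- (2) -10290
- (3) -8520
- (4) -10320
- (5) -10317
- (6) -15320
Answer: 4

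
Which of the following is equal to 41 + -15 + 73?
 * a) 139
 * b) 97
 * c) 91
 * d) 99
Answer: d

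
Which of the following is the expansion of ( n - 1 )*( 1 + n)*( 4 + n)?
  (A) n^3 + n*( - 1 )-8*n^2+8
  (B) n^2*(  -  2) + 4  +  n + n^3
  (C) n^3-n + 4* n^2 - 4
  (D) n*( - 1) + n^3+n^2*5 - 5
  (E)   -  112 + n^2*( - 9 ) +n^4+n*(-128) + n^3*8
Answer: C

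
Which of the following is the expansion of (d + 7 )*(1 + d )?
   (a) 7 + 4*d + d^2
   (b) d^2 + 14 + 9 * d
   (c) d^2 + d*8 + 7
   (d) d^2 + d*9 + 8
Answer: c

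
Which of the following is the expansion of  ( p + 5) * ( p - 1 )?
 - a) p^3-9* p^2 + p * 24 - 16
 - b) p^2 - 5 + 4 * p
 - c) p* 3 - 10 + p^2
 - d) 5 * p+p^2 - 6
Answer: b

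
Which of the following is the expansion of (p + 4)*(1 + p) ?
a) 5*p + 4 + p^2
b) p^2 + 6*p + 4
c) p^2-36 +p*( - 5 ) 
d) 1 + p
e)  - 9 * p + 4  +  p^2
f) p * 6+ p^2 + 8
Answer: a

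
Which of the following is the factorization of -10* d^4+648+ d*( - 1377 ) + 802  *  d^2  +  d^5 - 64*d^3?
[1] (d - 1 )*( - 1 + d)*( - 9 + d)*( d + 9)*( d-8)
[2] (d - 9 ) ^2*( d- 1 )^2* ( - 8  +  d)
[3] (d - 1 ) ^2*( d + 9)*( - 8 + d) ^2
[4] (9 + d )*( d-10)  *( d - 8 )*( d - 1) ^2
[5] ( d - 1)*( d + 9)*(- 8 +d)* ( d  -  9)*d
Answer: 1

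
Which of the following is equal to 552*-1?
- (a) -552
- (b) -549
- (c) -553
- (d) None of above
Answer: a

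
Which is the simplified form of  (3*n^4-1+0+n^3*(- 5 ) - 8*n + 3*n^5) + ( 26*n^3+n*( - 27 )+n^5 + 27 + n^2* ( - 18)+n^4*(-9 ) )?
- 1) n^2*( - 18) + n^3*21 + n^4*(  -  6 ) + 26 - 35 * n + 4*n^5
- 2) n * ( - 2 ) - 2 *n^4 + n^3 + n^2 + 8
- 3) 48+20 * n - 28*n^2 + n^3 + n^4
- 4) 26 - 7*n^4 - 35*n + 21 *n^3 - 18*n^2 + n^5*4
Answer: 1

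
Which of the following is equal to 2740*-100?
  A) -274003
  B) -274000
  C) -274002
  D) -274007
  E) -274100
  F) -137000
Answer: B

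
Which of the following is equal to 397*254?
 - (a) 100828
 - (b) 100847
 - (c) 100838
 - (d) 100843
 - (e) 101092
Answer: c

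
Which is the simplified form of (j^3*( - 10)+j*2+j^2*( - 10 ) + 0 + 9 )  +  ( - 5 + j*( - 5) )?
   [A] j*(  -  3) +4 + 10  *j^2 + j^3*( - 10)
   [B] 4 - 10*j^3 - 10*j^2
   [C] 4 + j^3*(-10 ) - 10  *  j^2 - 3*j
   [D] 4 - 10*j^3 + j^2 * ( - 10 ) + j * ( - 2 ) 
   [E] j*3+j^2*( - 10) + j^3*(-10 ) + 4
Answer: C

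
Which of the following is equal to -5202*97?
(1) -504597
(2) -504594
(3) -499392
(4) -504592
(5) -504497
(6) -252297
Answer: 2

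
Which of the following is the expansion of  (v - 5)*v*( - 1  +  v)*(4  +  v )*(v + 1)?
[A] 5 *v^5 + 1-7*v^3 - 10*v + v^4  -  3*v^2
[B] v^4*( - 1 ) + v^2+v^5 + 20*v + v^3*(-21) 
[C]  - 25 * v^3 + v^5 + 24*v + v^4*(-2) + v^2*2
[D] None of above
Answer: B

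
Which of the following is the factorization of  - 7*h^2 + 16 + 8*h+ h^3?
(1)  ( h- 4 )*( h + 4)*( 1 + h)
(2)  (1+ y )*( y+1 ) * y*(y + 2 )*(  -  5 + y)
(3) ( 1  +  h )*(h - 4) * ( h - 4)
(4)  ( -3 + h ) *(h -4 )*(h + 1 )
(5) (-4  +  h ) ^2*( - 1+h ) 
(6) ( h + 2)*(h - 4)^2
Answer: 3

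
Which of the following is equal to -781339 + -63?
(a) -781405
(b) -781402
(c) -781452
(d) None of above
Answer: b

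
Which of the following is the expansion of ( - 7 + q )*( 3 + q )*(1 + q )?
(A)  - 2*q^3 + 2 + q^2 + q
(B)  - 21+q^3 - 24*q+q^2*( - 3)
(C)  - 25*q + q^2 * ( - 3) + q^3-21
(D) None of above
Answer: C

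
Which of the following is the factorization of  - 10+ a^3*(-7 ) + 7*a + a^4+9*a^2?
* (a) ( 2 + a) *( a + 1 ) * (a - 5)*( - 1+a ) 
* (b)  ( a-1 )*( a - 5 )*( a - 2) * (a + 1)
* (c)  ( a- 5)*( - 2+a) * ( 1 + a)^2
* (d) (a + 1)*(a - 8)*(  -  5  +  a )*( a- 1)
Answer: b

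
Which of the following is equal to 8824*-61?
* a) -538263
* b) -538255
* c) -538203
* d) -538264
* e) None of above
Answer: d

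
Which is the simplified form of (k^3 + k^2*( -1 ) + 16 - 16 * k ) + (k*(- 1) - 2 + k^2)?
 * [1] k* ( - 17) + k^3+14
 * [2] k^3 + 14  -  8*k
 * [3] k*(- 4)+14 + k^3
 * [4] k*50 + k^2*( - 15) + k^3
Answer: 1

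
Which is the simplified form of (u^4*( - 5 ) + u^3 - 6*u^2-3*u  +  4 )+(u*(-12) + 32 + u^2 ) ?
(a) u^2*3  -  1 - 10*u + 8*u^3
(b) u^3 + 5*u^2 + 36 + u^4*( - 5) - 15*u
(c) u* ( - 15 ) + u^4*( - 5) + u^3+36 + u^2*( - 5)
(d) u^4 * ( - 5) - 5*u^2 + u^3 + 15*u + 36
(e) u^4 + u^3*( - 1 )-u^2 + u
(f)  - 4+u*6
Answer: c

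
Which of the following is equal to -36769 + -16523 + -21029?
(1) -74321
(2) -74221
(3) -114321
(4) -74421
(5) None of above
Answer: 1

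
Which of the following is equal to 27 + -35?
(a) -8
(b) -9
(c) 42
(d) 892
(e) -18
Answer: a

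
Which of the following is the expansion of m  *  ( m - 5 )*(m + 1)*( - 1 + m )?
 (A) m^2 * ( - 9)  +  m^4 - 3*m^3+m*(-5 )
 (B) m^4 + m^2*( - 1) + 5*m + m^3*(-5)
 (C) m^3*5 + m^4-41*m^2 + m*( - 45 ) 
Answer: B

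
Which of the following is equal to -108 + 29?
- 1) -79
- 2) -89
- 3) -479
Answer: 1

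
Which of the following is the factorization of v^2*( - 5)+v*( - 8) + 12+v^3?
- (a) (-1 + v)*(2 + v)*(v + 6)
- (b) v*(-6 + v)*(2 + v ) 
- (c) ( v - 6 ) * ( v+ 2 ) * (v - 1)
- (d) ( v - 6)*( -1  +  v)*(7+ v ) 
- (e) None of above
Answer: c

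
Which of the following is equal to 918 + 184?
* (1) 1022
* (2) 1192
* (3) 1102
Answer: 3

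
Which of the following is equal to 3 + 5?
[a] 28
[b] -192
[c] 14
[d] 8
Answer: d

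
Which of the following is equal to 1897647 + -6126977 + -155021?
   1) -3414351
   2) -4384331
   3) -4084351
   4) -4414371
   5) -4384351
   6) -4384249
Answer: 5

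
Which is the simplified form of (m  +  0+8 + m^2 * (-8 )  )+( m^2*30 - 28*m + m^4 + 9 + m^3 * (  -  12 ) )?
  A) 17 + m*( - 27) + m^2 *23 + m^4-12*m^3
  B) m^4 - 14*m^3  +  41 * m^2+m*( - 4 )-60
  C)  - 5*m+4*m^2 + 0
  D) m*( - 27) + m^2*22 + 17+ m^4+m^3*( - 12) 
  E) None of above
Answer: D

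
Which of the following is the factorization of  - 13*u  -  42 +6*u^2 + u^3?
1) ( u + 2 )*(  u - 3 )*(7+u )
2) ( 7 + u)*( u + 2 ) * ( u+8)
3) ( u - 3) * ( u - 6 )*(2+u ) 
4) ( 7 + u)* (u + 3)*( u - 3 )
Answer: 1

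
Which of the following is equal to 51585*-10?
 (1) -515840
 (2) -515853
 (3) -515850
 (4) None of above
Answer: 3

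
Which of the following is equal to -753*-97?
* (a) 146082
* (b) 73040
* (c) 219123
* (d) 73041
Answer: d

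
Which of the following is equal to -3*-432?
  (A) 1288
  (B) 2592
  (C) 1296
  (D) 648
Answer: C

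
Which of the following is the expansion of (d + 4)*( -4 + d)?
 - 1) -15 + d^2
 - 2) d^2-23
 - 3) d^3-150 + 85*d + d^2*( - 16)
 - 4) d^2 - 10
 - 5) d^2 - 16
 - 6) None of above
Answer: 5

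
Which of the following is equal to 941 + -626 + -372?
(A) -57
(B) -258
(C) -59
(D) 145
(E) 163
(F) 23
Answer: A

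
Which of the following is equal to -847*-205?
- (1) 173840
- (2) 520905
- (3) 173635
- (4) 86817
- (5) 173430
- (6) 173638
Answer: 3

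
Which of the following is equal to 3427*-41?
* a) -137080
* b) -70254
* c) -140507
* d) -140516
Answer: c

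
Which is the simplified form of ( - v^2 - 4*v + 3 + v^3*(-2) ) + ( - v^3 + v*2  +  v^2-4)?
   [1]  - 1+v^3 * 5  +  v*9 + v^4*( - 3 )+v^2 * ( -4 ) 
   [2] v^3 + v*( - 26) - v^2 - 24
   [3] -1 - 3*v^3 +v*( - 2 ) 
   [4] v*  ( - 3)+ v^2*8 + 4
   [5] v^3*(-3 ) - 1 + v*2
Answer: 3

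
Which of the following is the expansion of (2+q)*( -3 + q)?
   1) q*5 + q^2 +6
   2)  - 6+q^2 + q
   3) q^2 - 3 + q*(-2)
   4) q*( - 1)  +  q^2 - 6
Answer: 4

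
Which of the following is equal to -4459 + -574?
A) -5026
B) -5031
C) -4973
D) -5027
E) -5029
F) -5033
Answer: F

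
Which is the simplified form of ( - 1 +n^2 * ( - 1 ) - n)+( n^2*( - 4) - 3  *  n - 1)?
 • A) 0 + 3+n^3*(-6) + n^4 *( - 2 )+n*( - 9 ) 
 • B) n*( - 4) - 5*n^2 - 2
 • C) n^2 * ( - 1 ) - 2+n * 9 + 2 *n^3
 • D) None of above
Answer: B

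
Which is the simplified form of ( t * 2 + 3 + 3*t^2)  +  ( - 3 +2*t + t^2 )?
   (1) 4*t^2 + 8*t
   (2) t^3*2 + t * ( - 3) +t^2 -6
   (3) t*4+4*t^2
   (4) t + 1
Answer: 3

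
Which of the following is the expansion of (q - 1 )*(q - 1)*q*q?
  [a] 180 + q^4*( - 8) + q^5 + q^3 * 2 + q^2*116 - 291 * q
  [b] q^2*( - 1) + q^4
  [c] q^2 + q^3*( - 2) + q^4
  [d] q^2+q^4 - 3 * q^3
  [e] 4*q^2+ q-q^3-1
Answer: c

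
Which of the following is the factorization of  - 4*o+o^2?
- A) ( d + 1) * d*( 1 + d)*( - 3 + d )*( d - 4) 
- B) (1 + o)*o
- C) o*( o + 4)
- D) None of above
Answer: D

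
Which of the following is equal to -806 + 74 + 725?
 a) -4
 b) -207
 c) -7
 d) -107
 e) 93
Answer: c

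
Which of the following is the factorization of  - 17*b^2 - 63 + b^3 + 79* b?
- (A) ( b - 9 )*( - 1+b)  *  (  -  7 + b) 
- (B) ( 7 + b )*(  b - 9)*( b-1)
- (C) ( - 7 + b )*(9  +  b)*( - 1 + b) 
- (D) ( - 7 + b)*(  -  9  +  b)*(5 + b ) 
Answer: A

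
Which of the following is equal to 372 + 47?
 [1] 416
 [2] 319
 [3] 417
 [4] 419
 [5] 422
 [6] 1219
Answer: 4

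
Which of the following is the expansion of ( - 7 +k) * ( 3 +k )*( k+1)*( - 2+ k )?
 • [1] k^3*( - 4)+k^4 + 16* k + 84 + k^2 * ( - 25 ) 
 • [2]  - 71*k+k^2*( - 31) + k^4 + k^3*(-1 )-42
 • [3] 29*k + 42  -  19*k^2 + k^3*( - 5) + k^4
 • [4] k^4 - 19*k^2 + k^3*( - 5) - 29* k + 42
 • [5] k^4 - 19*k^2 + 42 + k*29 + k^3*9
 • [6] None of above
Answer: 3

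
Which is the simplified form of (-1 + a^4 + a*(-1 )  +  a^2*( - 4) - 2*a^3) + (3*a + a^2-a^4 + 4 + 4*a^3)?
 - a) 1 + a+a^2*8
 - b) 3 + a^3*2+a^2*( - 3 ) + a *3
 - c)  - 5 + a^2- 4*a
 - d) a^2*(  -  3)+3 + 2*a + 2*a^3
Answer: d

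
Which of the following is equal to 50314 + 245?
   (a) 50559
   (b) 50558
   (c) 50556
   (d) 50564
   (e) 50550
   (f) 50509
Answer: a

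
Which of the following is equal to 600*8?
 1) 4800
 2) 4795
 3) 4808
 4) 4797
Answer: 1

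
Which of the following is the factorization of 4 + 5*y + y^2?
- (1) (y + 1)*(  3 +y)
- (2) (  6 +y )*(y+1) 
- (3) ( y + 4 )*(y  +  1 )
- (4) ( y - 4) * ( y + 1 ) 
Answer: 3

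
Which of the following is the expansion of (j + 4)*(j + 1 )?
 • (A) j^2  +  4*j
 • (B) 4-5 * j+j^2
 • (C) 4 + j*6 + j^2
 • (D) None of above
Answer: D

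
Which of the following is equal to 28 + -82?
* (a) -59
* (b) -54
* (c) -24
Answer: b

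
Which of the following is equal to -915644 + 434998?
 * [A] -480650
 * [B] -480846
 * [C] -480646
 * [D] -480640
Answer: C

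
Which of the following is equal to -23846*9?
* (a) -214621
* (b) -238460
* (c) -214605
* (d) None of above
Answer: d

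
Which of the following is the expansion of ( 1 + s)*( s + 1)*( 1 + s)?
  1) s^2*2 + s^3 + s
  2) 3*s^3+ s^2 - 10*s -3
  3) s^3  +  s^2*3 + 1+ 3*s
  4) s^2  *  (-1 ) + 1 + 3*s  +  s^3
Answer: 3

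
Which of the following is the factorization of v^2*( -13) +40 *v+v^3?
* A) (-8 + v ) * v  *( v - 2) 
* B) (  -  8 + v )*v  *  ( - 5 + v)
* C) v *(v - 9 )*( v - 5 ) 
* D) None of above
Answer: B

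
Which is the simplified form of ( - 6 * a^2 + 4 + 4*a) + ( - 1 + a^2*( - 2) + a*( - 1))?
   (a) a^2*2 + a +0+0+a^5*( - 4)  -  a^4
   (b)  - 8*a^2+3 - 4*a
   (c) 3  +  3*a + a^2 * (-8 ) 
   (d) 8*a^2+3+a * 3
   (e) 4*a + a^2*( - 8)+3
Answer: c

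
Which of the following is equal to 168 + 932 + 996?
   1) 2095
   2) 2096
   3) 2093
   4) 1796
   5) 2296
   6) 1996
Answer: 2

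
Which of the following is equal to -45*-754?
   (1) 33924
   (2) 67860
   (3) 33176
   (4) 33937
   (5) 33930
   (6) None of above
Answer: 5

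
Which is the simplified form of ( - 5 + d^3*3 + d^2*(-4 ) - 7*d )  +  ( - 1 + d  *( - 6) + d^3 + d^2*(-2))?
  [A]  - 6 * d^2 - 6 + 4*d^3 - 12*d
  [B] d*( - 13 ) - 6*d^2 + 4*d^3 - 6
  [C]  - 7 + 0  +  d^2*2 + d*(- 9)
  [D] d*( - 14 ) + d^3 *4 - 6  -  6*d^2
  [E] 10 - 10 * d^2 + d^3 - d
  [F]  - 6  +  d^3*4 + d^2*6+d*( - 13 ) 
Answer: B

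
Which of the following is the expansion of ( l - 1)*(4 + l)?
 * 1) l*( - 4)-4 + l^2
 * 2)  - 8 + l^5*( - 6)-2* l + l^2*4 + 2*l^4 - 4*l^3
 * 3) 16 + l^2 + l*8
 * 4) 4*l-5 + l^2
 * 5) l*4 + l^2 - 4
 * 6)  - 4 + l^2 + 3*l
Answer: 6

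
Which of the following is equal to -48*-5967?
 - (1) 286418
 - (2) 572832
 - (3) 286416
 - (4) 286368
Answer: 3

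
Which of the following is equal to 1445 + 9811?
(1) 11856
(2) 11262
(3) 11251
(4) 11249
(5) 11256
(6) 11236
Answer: 5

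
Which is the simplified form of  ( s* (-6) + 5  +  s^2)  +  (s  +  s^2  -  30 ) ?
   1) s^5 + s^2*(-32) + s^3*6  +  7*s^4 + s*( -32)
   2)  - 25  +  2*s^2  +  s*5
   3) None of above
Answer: 3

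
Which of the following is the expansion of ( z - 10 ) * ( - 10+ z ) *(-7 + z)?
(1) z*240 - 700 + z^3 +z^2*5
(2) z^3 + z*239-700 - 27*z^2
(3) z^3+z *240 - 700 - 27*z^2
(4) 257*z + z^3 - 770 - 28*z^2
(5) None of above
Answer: 3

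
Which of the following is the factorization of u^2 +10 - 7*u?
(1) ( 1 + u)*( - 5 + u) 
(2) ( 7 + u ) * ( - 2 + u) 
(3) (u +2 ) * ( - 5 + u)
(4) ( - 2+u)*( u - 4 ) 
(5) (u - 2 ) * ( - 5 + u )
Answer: 5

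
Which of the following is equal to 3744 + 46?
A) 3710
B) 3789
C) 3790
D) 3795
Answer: C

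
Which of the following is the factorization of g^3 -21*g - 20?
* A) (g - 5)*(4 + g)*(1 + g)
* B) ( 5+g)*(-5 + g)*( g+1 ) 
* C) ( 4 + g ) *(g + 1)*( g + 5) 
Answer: A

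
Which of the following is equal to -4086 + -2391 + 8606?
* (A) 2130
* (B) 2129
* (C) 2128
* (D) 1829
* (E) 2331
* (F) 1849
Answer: B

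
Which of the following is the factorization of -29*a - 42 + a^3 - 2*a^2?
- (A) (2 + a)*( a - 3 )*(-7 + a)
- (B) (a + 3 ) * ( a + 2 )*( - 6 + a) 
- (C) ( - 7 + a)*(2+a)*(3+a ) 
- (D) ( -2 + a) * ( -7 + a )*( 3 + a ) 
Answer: C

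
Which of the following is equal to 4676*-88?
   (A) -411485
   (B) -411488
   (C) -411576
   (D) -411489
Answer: B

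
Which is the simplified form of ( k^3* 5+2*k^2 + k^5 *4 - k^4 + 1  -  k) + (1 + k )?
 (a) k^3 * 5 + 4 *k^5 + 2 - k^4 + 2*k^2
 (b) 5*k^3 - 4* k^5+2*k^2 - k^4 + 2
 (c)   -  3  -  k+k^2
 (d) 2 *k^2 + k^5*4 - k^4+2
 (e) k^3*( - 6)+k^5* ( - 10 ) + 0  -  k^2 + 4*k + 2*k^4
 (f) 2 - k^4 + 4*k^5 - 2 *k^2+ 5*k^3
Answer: a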